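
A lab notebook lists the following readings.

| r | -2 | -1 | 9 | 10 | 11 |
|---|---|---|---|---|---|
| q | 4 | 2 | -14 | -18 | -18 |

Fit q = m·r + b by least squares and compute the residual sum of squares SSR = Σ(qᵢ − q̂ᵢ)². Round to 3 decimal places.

SSR = 2.873

Compute the Gram sums: Σr·r = 307, Σr = 27, Σ1 = 5.
Moment sums: Σr·q = -514, Σq = -44.
AᵀA·[m, b]ᵀ = Aᵀq becomes [[307, 27]; [27, 5]]·[m, b]ᵀ = [-514, -44]ᵀ.
Eliminating b: 5·(row 1) − 27·(row 2) gives 806·m = 5·(-514) − 27·(-44) = -1382, so m = -691/403.
Then b = ((-44) − 27·(-691/403))/5 = 185/403.
Residuals: 45/403, -70/403, 392/403, -529/403, 162/403; SSR = 1158/403.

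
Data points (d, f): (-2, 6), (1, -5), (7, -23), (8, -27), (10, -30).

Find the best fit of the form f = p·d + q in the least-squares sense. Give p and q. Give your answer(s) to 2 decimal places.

p = -3.06, q = -1.10

The normal system AᵀA·[p, q]ᵀ = Aᵀf is [[218, 24]; [24, 5]]·[p, q]ᵀ = [-694, -79]ᵀ.
Eliminating q: 5·(row 1) − 24·(row 2) gives 514·p = 5·(-694) − 24·(-79) = -1574, so p = -787/257.
Then q = ((-79) − 24·(-787/257))/5 = -283/257.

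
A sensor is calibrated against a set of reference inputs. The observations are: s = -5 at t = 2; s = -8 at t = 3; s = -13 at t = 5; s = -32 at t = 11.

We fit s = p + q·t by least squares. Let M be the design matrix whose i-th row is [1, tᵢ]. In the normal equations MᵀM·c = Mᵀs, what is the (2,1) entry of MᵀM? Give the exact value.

Row 2 ↔ basis t, column 1 ↔ basis 1, so (MᵀM)_{2,1} = Σᵢ t = (2)·(1) + (3)·(1) + (5)·(1) + (11)·(1) = 21.

21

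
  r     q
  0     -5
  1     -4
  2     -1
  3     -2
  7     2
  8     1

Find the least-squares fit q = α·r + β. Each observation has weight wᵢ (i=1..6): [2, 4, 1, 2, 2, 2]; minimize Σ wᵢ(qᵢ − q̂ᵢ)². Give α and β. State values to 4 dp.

From the data, Σwᵢ·r·r = 252, Σwᵢ·r = 42, Σwᵢ·1 = 13.
And Σwᵢ·r·q = 14, Σwᵢ·q = -25.
XᵀWX·[α, β]ᵀ = XᵀWq becomes [[252, 42]; [42, 13]]·[α, β]ᵀ = [14, -25]ᵀ.
Δ = 252·13 − 42² = 1512.
α = (14·13 − 42·(-25))/1512 = 22/27; β = (252·(-25) − 42·14)/1512 = -41/9.

α = 0.8148, β = -4.5556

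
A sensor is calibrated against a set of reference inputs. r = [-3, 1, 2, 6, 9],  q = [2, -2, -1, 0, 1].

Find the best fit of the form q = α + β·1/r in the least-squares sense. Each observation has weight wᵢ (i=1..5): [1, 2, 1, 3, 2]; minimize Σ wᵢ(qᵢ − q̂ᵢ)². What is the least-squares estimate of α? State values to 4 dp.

α = 0.8514

Compute the Gram sums: Σwᵢ·1 = 9, Σwᵢ·1/r = 26/9, Σwᵢ·1/r·1/r = 200/81.
Right-hand side: Σwᵢ·q = -1, Σwᵢ·1/r·q = -89/18.
So AᵀWA·[α, β]ᵀ = AᵀWq: [[9, 26/9]; [26/9, 200/81]]·[α, β]ᵀ = [-1, -89/18]ᵀ.
Eliminating β: (200/81)·(row 1) − (26/9)·(row 2) gives (1124/81)·α = (200/81)·(-1) − (26/9)·(-89/18) = 319/27, so α = 957/1124.
Then β = ((-89/18) − (26/9)·(957/1124))/(200/81) = -6741/2248.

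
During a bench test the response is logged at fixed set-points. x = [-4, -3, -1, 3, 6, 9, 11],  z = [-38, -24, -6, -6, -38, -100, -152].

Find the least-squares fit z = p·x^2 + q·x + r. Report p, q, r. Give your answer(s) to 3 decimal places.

Entries of AᵀA: Σx^2·x^2 = 22917, Σx^2·x = 2211, Σx^2 = 273, Σx·x = 273, Σx = 21, Σ1 = 7.
Right-hand side: Σx^2·z = -28744, Σx·z = -2588, Σz = -364.
Solving the 3×3 system (Gaussian elimination) gives p = -9006/5917, q = 52636/17751, r = -9086/5917.

p = -1.522, q = 2.965, r = -1.536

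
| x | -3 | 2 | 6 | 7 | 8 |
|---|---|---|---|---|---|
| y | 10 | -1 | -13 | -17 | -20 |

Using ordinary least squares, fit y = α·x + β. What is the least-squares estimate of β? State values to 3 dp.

β = 2.776

The normal system AᵀA·[α, β]ᵀ = Aᵀy is [[162, 20]; [20, 5]]·[α, β]ᵀ = [-389, -41]ᵀ.
Eliminating β: 5·(row 1) − 20·(row 2) gives 410·α = 5·(-389) − 20·(-41) = -1125, so α = -225/82.
Then β = ((-41) − 20·(-225/82))/5 = 569/205.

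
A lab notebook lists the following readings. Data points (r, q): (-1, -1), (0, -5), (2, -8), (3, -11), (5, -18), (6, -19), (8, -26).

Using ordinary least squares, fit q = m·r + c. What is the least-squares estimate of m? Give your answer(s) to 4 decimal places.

With design matrix A, AᵀA = [[139, 23]; [23, 7]] and Aᵀq = [-460, -88]ᵀ.
det = 139·7 − 23² = 444.
m = ((-460)·7 − 23·(-88))/444 = -299/111; c = (139·(-88) − 23·(-460))/444 = -413/111.

m = -2.6937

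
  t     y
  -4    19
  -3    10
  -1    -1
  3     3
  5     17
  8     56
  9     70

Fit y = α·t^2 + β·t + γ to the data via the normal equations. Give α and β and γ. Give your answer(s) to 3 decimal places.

α = 1.048, β = -1.205, γ = -2.909

From the data, Σt^2·t^2 = 11701, Σt^2·t = 1301, Σt^2 = 205, Σt·t = 205, Σt = 17, Σ1 = 7.
Moment sums: Σt^2·y = 10099, Σt·y = 1067, Σy = 174.
Solving the 3×3 system (Gaussian elimination) gives α = 58633/55944, β = -67427/55944, γ = -3875/1332.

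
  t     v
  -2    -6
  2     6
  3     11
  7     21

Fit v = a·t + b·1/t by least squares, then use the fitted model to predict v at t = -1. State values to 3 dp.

v̂ = -3.823

Entries of MᵀM: Σt·t = 66, Σt·1/t = 4, Σ1/t·1/t = 557/882.
Moment sums: Σt·v = 204, Σ1/t·v = 38/3.
det = 66·(557/882) − 4² = 3775/147.
a = (204·(557/882) − 4·(38/3))/(3775/147) = 2298/755; b = (66·(38/3) − 4·204)/(3775/147) = 588/755.
At t = -1: v̂ = (2298/755)·(-1) + (588/755)·(-1) = -2886/755.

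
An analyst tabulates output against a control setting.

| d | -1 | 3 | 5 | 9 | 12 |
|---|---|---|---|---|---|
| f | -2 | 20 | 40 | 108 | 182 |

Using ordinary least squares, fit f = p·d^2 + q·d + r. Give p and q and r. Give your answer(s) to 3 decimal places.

AᵀA·[p, q, r]ᵀ = Aᵀf reads: 28004·p + 2608·q + 260·r = 36134;  2608·p + 260·q + 28·r = 3418;  260·p + 28·q + 5·r = 348.
Inverting the 3×3 Gram matrix, [p, q, r]ᵀ = [35209/34926, 104191/34926, 2752/5821]ᵀ.

p = 1.008, q = 2.983, r = 0.473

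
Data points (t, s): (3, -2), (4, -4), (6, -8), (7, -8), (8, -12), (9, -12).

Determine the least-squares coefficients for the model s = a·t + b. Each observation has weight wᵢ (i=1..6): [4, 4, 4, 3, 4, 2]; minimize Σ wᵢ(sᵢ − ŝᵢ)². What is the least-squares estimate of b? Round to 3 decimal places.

Setting ∂/∂a … = 0 gives: 809·a + 123·b = -1048;  123·a + 21·b = -152.
Δ = 809·21 − 123² = 1860.
a = ((-1048)·21 − 123·(-152))/1860 = -276/155; b = (809·(-152) − 123·(-1048))/1860 = 1484/465.

b = 3.191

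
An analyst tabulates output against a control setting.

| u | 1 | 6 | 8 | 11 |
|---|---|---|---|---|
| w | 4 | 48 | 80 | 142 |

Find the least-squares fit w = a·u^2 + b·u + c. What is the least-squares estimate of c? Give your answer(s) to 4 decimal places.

c = 1.0900

Sums needed: Σu^2·u^2 = 20034, Σu^2·u = 2060, Σu^2 = 222, Σu·u = 222, Σu = 26, Σ1 = 4.
For Mᵀw: Σu^2·w = 24034, Σu·w = 2494, Σw = 274.
MᵀM·[a, b, c]ᵀ = Mᵀw becomes [[20034, 2060, 222]; [2060, 222, 26]; [222, 26, 4]]·[a, b, c]ᵀ = [24034, 2494, 274]ᵀ.
Solving the 3×3 system (Gaussian elimination) gives a = 2791/2810, b = 5311/2810, c = 3063/2810.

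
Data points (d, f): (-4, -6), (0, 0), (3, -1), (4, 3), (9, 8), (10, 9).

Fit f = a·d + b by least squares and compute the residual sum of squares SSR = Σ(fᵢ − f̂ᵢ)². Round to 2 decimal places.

SSR = 9.25

The normal system MᵀM·[a, b]ᵀ = Mᵀf is [[222, 22]; [22, 6]]·[a, b]ᵀ = [195, 13]ᵀ.
Determinant 222·6 − 22² = 848.
a = (195·6 − 22·13)/848 = 221/212; b = (222·13 − 22·195)/848 = -351/212.
Residuals: -37/212, 351/212, -131/53, 103/212, 29/106, 49/212; SSR = 490/53.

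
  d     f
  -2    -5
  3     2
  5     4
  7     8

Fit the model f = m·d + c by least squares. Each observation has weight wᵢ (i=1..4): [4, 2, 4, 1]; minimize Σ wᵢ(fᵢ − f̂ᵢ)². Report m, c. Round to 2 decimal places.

m = 1.35, c = -2.33

From the data, Σwᵢ·d·d = 183, Σwᵢ·d = 25, Σwᵢ·1 = 11.
And Σwᵢ·d·f = 188, Σwᵢ·f = 8.
Δ = 183·11 − 25² = 1388.
m = (188·11 − 25·8)/1388 = 467/347; c = (183·8 − 25·188)/1388 = -809/347.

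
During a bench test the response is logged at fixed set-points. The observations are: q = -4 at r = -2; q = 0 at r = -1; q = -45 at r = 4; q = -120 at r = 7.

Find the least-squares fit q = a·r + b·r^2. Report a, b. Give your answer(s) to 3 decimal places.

Normal-equation sums: Σr·r = 70, Σr·r^2 = 398, Σr^2·r^2 = 2674.
And Σr·q = -1012, Σr^2·q = -6616.
XᵀX·[a, b]ᵀ = Xᵀq becomes [[70, 398]; [398, 2674]]·[a, b]ᵀ = [-1012, -6616]ᵀ.
det = 70·2674 − 398² = 28776.
a = ((-1012)·2674 − 398·(-6616))/28776 = -9115/3597; b = (70·(-6616) − 398·(-1012))/28776 = -7543/3597.

a = -2.534, b = -2.097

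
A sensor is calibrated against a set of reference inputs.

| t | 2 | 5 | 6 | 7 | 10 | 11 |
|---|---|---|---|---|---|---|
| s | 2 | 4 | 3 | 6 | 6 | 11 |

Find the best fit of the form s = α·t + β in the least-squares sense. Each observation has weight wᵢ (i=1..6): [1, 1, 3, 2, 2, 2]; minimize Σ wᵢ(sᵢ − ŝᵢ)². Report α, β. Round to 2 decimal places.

With design matrix X, XᵀWX = [[677, 81]; [81, 11]] and XᵀWs = [524, 61]ᵀ.
Eliminating β: 11·(row 1) − 81·(row 2) gives 886·α = 11·524 − 81·61 = 823, so α = 823/886.
Then β = (61 − 81·(823/886))/11 = -1147/886.

α = 0.93, β = -1.29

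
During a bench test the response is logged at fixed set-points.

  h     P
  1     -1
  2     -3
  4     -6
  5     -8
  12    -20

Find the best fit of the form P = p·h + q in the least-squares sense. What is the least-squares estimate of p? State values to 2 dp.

p = -1.72

Entries of AᵀA: Σh·h = 190, Σh = 24, Σ1 = 5.
Moment sums: Σh·P = -311, ΣP = -38.
Δ = 190·5 − 24² = 374.
p = ((-311)·5 − 24·(-38))/374 = -643/374; q = (190·(-38) − 24·(-311))/374 = 122/187.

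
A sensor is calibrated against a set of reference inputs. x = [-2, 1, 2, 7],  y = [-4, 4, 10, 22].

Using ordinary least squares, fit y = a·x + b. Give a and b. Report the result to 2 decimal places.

Sums needed: Σx·x = 58, Σx = 8, Σ1 = 4.
And Σx·y = 186, Σy = 32.
Δ = 58·4 − 8² = 168.
a = (186·4 − 8·32)/168 = 61/21; b = (58·32 − 8·186)/168 = 46/21.

a = 2.90, b = 2.19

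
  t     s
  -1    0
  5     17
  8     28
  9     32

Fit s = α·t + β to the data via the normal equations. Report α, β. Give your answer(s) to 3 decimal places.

α = 3.173, β = 2.593

Sums needed: Σt·t = 171, Σt = 21, Σ1 = 4.
Right-hand side: Σt·s = 597, Σs = 77.
Normal equations: [[171, 21]; [21, 4]]·[α, β]ᵀ = [597, 77]ᵀ.
Δ = 171·4 − 21² = 243.
α = (597·4 − 21·77)/243 = 257/81; β = (171·77 − 21·597)/243 = 70/27.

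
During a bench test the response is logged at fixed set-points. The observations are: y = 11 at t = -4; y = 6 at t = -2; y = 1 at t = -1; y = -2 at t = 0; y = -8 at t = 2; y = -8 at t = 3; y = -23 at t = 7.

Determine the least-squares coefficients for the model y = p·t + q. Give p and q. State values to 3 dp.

Compute the Gram sums: Σt·t = 83, Σt = 5, Σ1 = 7.
Moment sums: Σt·y = -258, Σy = -23.
AᵀA·[p, q]ᵀ = Aᵀy becomes [[83, 5]; [5, 7]]·[p, q]ᵀ = [-258, -23]ᵀ.
Δ = 83·7 − 5² = 556.
p = ((-258)·7 − 5·(-23))/556 = -1691/556; q = (83·(-23) − 5·(-258))/556 = -619/556.

p = -3.041, q = -1.113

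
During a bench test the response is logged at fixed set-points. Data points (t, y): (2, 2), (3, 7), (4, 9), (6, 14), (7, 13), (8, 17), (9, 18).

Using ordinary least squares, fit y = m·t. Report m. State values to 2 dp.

From the data, Σt·t = 259.
For Xᵀy: Σt·y = 534.
XᵀX·[m]ᵀ = Xᵀy becomes [[259]]·[m]ᵀ = [534]ᵀ.
Hence m = 534 / 259 ≈ 2.06178.

m = 2.06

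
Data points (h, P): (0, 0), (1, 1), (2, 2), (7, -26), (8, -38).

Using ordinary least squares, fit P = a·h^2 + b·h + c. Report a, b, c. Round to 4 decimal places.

From the data, Σh^2·h^2 = 6514, Σh^2·h = 864, Σh^2 = 118, Σh·h = 118, Σh = 18, Σ1 = 5.
And Σh^2·P = -3697, Σh·P = -481, ΣP = -61.
AᵀA·[a, b, c]ᵀ = AᵀP becomes [[6514, 864, 118]; [864, 118, 18]; [118, 18, 5]]·[a, b, c]ᵀ = [-3697, -481, -61]ᵀ.
Inverting the 3×3 Gram matrix, [a, b, c]ᵀ = [-13217/13742, 41593/13742, -2733/6871]ᵀ.

a = -0.9618, b = 3.0267, c = -0.3978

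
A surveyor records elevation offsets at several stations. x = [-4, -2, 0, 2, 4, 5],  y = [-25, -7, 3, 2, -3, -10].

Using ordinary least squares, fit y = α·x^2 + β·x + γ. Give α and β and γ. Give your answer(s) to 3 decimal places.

α = -1.017, β = 2.652, γ = 2.136

From the data, Σx^2·x^2 = 1169, Σx^2·x = 125, Σx^2 = 65, Σx·x = 65, Σx = 5, Σ1 = 6.
Right-hand side: Σx^2·y = -718, Σx·y = 56, Σy = -40.
Normal equations: [[1169, 125, 65]; [125, 65, 5]; [65, 5, 6]]·[α, β, γ]ᵀ = [-718, 56, -40]ᵀ.
Solving the 3×3 system (Gaussian elimination) gives α = -4729/4652, β = 61689/23260, γ = 2484/1163.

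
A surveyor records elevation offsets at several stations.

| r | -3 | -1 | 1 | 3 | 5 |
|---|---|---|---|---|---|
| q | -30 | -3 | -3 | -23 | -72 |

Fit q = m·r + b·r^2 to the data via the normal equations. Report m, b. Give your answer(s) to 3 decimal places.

m = 0.901, b = -3.036

From the data, Σr·r = 45, Σr·r^2 = 125, Σr^2·r^2 = 789.
And Σr·q = -339, Σr^2·q = -2283.
Normal equations: [[45, 125]; [125, 789]]·[m, b]ᵀ = [-339, -2283]ᵀ.
det = 45·789 − 125² = 19880.
m = ((-339)·789 − 125·(-2283))/19880 = 2238/2485; b = (45·(-2283) − 125·(-339))/19880 = -1509/497.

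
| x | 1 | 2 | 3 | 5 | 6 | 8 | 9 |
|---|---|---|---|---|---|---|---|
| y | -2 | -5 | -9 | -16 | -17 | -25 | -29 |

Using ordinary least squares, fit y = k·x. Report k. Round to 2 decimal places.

Forming AᵀA = [[220]] and Aᵀy = [-682]ᵀ gives AᵀA·[k]ᵀ = Aᵀy.
Hence k = -682 / 220 ≈ -3.1.

k = -3.10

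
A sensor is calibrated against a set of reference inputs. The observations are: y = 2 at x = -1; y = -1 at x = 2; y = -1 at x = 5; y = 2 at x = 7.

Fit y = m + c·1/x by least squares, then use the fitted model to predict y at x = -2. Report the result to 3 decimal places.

Sums needed: Σ1 = 4, Σ1/x = -11/70, Σ1/x·1/x = 6421/4900.
And Σy = 2, Σ1/x·y = -169/70.
AᵀA·[m, c]ᵀ = Aᵀy becomes [[4, -11/70]; [-11/70, 6421/4900]]·[m, c]ᵀ = [2, -169/70]ᵀ.
Determinant 4·(6421/4900) − (-11/70)² = 25563/4900.
m = (2·(6421/4900) − (-11/70)·(-169/70))/(25563/4900) = 3661/8521; c = (4·(-169/70) − (-11/70)·2)/(25563/4900) = -15260/8521.
At x = -2: ŷ = (3661/8521)·(1) + (-15260/8521)·(-1/2) = 11291/8521.

ŷ = 1.325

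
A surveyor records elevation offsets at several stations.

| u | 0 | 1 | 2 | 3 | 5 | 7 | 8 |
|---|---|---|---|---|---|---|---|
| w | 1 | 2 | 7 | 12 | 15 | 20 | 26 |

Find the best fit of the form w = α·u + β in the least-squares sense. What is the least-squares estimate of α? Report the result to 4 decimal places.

The normal equations are: 152·α + 26·β = 475;  26·α + 7·β = 83.
det = 152·7 − 26² = 388.
α = (475·7 − 26·83)/388 = 1167/388; β = (152·83 − 26·475)/388 = 133/194.

α = 3.0077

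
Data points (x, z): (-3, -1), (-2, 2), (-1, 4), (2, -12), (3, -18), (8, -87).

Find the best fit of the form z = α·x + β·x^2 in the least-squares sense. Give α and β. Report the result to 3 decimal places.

α = -3.028, β = -0.985

Entries of AᵀA: Σx·x = 91, Σx·x^2 = 511, Σx^2·x^2 = 4291.
For Aᵀz: Σx·z = -779, Σx^2·z = -5775.
Eliminating β: 4291·(row 1) − 511·(row 2) gives 129360·α = 4291·(-779) − 511·(-5775) = -391664, so α = -3497/1155.
Then β = ((-5775) − 511·(-3497/1155))/4291 = -1138/1155.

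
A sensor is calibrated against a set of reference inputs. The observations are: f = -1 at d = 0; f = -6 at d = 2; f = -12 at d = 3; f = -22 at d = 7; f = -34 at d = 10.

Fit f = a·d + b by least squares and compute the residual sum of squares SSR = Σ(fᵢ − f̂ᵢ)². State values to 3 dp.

SSR = 6.675

AᵀA·[a, b]ᵀ = Aᵀf reads: 162·a + 22·b = -542;  22·a + 5·b = -75.
Eliminating b: 5·(row 1) − 22·(row 2) gives 326·a = 5·(-542) − 22·(-75) = -1060, so a = -530/163.
Then b = ((-75) − 22·(-530/163))/5 = -113/163.
Residuals: -50/163, 195/163, -253/163, 237/163, -129/163; SSR = 1088/163.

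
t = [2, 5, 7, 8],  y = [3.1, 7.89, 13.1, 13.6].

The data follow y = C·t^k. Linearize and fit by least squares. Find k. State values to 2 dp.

With ln yᵢ as the transformed response and ln tᵢ as the regressor:
Σln t = 6.3279, Σ(ln t)² = 11.1814, Σln y = 8.3797, Σln t·ln y = 14.5422.
Equations: 11.1814·k + 6.3279·ln C = 14.5422;  6.3279·k + 4·ln C = 8.3797.
Solving (det = 4.6828): k = 1.09825, ln C = 0.35750.

k = 1.10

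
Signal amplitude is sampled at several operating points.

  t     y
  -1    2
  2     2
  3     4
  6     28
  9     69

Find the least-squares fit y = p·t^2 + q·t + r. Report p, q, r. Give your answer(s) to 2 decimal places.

p = 1.00, q = -1.33, r = -0.20

Forming AᵀA = [[7955, 979, 131]; [979, 131, 19]; [131, 19, 5]] and Aᵀy = [6643, 803, 105]ᵀ gives AᵀA·[p, q, r]ᵀ = Aᵀy.
Row-reducing yields p = 598/597, q = -264/199, r = -121/597.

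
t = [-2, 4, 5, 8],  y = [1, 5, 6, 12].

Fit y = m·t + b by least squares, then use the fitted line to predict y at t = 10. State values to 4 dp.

ŷ = 12.3981

The normal system XᵀX·[m, b]ᵀ = Xᵀy is [[109, 15]; [15, 4]]·[m, b]ᵀ = [144, 24]ᵀ.
Eliminating b: 4·(row 1) − 15·(row 2) gives 211·m = 4·144 − 15·24 = 216, so m = 216/211.
Then b = (24 − 15·(216/211))/4 = 456/211.
At t = 10: ŷ = (216/211)·(10) + (456/211)·(1) = 2616/211.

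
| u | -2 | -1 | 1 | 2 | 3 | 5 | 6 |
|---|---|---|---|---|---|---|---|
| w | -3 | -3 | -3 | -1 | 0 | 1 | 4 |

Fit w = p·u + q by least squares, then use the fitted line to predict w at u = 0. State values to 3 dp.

ŵ = -2.368

From the data, Σu·u = 80, Σu = 14, Σ1 = 7.
And Σu·w = 33, Σw = -5.
Δ = 80·7 − 14² = 364.
p = (33·7 − 14·(-5))/364 = 43/52; q = (80·(-5) − 14·33)/364 = -431/182.
At u = 0: ŵ = (43/52)·(0) + (-431/182)·(1) = -431/182.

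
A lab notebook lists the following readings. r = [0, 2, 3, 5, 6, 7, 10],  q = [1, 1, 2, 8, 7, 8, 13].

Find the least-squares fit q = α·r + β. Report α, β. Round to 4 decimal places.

From the data, Σr·r = 223, Σr = 33, Σ1 = 7.
For Aᵀq: Σr·q = 276, Σq = 40.
AᵀA·[α, β]ᵀ = Aᵀq becomes [[223, 33]; [33, 7]]·[α, β]ᵀ = [276, 40]ᵀ.
Determinant 223·7 − 33² = 472.
α = (276·7 − 33·40)/472 = 153/118; β = (223·40 − 33·276)/472 = -47/118.

α = 1.2966, β = -0.3983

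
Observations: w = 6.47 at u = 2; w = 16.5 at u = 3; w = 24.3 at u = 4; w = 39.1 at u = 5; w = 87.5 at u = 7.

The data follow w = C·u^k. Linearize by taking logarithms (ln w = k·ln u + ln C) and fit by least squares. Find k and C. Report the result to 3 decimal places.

k = 2.018, C = 1.619

Linearized form: ln w = k·ln u + ln C. From the 5 transformed points,
Sums: Σln u = 6.7334, Σ(ln u)² = 9.9861, Σln w = 15.9988, Σln u·ln w = 23.3988.
Normal system: [[9.9861, 6.7334]; [6.7334, 5]]·[k, ln C]ᵀ = [23.3988, 15.9988]ᵀ.
Δ = 9.9861·5 − (6.7334)² = 4.5917; k = (23.3988·5 − 6.7334·15.9988)/4.5917 = 2.01838, ln C = (9.9861·15.9988 − 6.7334·23.3988)/4.5917 = 0.48164, so C = exp(0.48164) = 1.61873.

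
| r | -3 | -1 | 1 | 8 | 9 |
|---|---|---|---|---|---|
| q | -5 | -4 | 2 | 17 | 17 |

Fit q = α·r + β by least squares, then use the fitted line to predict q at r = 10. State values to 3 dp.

q̂ = 19.849

Sums needed: Σr·r = 156, Σr = 14, Σ1 = 5.
Right-hand side: Σr·q = 310, Σq = 27.
XᵀX·[α, β]ᵀ = Xᵀq becomes [[156, 14]; [14, 5]]·[α, β]ᵀ = [310, 27]ᵀ.
det = 156·5 − 14² = 584.
α = (310·5 − 14·27)/584 = 293/146; β = (156·27 − 14·310)/584 = -16/73.
At r = 10: q̂ = (293/146)·(10) + (-16/73)·(1) = 1449/73.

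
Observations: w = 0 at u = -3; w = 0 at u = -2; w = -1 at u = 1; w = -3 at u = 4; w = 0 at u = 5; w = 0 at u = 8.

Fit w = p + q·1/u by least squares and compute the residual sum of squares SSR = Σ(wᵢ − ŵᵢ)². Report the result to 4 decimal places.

SSR = 6.1972

Compute the Gram sums: Σ1 = 6, Σ1/u = 89/120, Σ1/u·1/u = 21301/14400.
For Mᵀw: Σw = -4, Σ1/u·w = -7/4.
MᵀM·[p, q]ᵀ = Mᵀw becomes [[6, 89/120]; [89/120, 21301/14400]]·[p, q]ᵀ = [-4, -7/4]ᵀ.
Δ = 6·(21301/14400) − (89/120)² = 23977/2880.
p = ((-4)·(21301/14400) − (89/120)·(-7/4))/(23977/2880) = -66514/119885; q = (6·(-7/4) − (89/120)·(-4))/(23977/2880) = -21696/23977.
Residuals: 30354/119885, 12274/119885, 55109/119885, -266021/119885, 17642/23977, 80074/119885; SSR = 742954/119885.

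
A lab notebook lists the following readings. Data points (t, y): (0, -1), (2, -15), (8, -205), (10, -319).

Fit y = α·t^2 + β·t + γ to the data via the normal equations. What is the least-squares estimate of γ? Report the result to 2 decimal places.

γ = -1.18

The normal system AᵀA·[α, β, γ]ᵀ = Aᵀy is [[14112, 1520, 168]; [1520, 168, 20]; [168, 20, 4]]·[α, β, γ]ᵀ = [-45080, -4860, -540]ᵀ.
Inverting the 3×3 Gram matrix, [α, β, γ]ᵀ = [-25/8, -35/68, -20/17]ᵀ.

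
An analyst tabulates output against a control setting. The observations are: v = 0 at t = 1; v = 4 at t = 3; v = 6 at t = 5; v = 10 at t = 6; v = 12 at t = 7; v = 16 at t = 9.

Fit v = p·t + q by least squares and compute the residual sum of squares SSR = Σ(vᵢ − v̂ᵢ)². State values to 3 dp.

SSR = 3.331

From the data, Σt·t = 201, Σt = 31, Σ1 = 6.
And Σt·v = 330, Σv = 48.
AᵀA·[p, q]ᵀ = Aᵀv becomes [[201, 31]; [31, 6]]·[p, q]ᵀ = [330, 48]ᵀ.
det = 201·6 − 31² = 245.
p = (330·6 − 31·48)/245 = 492/245; q = (201·48 − 31·330)/245 = -582/245.
Residuals: 18/49, 86/245, -408/245, 16/49, 78/245, 74/245; SSR = 816/245.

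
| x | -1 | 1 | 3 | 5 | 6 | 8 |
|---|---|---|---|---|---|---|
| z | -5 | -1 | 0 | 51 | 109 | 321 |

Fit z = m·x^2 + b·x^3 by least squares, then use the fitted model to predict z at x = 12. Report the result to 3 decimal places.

AᵀA·[m, b]ᵀ = Aᵀz reads: 6100·m + 43912·b = 25737;  43912·m + 325156·b = 194275.
(Σx^2·x^2 = 6100, Σx^2·x^3 = 43912, Σx^3·x^3 = 325156, Σx^2·z = 25737, Σx^3·z = 194275.)
Δ = 6100·325156 − 43912² = 55187856.
m = (25737·325156 − 43912·194275)/55187856 = -40615957/13796964; b = (6100·194275 − 43912·25737)/55187856 = 13728589/13796964.
At x = 12: ẑ = (-40615957/13796964)·(144) + (13728589/13796964)·(1728) = 496508444/383249.

ẑ = 1295.524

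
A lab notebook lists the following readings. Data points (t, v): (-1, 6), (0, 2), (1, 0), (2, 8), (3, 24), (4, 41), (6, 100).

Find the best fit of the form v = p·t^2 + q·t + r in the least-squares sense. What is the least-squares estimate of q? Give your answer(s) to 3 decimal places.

The normal equations are: 1651·p + 315·q + 67·r = 4510;  315·p + 67·q + 15·r = 846;  67·p + 15·q + 7·r = 181.
(Σt^2·t^2 = 1651, Σt^2·t = 315, Σt^2 = 67, Σt·t = 67, Σt = 15, Σ1 = 7, Σt^2·v = 4510, Σt·v = 846, Σv = 181.)
Solving the 3×3 system (Gaussian elimination) gives p = 10663/3388, q = -7911/3388, r = 624/847.

q = -2.335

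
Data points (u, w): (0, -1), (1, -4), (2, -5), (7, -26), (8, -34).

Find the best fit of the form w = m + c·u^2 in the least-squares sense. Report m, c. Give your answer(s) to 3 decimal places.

From the data, Σ1 = 5, Σu^2 = 118, Σu^2·u^2 = 6514.
For Xᵀw: Σw = -70, Σu^2·w = -3474.
So XᵀX·[m, c]ᵀ = Xᵀw: [[5, 118]; [118, 6514]]·[m, c]ᵀ = [-70, -3474]ᵀ.
Δ = 5·6514 − 118² = 18646.
m = ((-70)·6514 − 118·(-3474))/18646 = -23024/9323; c = (5·(-3474) − 118·(-70))/18646 = -4555/9323.

m = -2.470, c = -0.489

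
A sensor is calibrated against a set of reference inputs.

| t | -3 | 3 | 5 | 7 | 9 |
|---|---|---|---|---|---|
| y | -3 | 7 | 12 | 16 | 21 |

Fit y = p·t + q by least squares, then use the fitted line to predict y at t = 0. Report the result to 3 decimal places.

ŷ = 2.259

Normal-equation sums: Σt·t = 173, Σt = 21, Σ1 = 5.
Right-hand side: Σt·y = 391, Σy = 53.
det = 173·5 − 21² = 424.
p = (391·5 − 21·53)/424 = 421/212; q = (173·53 − 21·391)/424 = 479/212.
At t = 0: ŷ = (421/212)·(0) + (479/212)·(1) = 479/212.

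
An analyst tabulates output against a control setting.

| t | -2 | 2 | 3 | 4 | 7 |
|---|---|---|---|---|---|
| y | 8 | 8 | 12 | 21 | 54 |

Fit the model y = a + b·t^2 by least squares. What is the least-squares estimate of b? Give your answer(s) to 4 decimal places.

AᵀA·[a, b]ᵀ = Aᵀy reads: 5·a + 82·b = 103;  82·a + 2770·b = 3154.
det = 5·2770 − 82² = 7126.
a = (103·2770 − 82·3154)/7126 = 13341/3563; b = (5·3154 − 82·103)/7126 = 3662/3563.

b = 1.0278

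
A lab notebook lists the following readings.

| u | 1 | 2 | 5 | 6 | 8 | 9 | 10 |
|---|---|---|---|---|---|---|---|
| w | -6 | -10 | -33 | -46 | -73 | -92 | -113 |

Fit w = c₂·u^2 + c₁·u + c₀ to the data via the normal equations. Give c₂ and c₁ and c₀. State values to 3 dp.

c₂ = -1.014, c₁ = -0.627, c₀ = -4.583

With design matrix M, MᵀM = [[22595, 2591, 311]; [2591, 311, 41]; [311, 41, 7]] and Mᵀw = [-25951, -3009, -373]ᵀ.
Solving the 3×3 system (Gaussian elimination) gives c₂ = -53113/52401, c₁ = -32837/52401, c₀ = -80053/17467.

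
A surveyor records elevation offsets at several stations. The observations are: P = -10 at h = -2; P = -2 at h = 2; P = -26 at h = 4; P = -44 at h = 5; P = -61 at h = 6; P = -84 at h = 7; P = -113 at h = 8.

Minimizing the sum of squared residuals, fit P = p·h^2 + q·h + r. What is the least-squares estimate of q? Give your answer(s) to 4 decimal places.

q = 1.2473

With design matrix A, AᵀA = [[8706, 1260, 198]; [1260, 198, 30]; [198, 30, 7]] and AᵀP = [-15108, -2166, -340]ᵀ.
Row-reducing yields p = -5806/3003, q = 11237/9009, r = 178/231.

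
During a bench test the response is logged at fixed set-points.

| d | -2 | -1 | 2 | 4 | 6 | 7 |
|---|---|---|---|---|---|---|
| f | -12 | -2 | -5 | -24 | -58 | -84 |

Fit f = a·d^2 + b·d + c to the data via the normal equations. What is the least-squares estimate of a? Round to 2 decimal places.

Entries of AᵀA: Σd^2·d^2 = 3986, Σd^2·d = 622, Σd^2 = 110, Σd·d = 110, Σd = 16, Σ1 = 6.
Moment sums: Σd^2·f = -6658, Σd·f = -1016, Σf = -185.
AᵀA·[a, b, c]ᵀ = Aᵀf becomes [[3986, 622, 110]; [622, 110, 16]; [110, 16, 6]]·[a, b, c]ᵀ = [-6658, -1016, -185]ᵀ.
Row-reducing yields a = -4815/2458, b = 4423/2458, c = 346/1229.

a = -1.96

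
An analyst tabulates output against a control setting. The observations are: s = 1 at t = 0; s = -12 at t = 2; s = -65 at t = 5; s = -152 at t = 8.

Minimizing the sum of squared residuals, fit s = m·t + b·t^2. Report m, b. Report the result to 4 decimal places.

m = -2.4376, b = -2.0749

Entries of AᵀA: Σt·t = 93, Σt·t^2 = 645, Σt^2·t^2 = 4737.
And Σt·s = -1565, Σt^2·s = -11401.
Normal equations: [[93, 645]; [645, 4737]]·[m, b]ᵀ = [-1565, -11401]ᵀ.
Δ = 93·4737 − 645² = 24516.
m = ((-1565)·4737 − 645·(-11401))/24516 = -1660/681; b = (93·(-11401) − 645·(-1565))/24516 = -471/227.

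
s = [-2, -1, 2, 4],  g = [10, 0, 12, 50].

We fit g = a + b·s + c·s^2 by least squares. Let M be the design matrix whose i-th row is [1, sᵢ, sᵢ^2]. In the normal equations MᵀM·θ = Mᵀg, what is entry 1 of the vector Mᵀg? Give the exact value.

Entry 1 ↔ basis 1, so (Mᵀg)_{1} = Σᵢ gᵢ = (1)·(10) + (1)·(0) + (1)·(12) + (1)·(50) = 72.

72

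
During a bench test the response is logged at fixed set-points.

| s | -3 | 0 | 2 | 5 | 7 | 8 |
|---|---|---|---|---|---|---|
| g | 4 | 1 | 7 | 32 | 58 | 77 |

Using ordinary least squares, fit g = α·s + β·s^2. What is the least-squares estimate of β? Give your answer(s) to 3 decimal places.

β = 0.996

From the data, Σs·s = 151, Σs·s^2 = 961, Σs^2·s^2 = 7219.
For Xᵀg: Σs·g = 1184, Σs^2·g = 8634.
Eliminating β: 7219·(row 1) − 961·(row 2) gives 166548·α = 7219·1184 − 961·8634 = 250022, so α = 125011/83274.
Then β = (8634 − 961·(125011/83274))/7219 = 82955/83274.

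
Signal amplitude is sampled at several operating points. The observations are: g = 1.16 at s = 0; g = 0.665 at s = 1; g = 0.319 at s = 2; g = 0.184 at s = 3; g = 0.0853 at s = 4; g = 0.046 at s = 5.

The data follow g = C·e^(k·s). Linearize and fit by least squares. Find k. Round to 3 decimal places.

With ln gᵢ as the transformed response and sᵢ as the regressor:
XᵀX = [[55.0000, 15.0000]; [15.0000, 6]], rhs = [-33.0134, -8.6356]ᵀ  (here Σs = 15.0000, Σ(s)² = 55.0000, Σln g = -8.6356, Σs·ln g = -33.0134).
Δ = 55.0000·6 − (15.0000)² = 105.0000; k = (-33.0134·6 − 15.0000·-8.6356)/105.0000 = -0.65282, ln C = (55.0000·-8.6356 − 15.0000·-33.0134)/105.0000 = 0.19278.

k = -0.653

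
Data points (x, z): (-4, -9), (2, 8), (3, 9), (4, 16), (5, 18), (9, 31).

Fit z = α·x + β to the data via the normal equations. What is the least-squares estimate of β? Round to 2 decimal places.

β = 2.38

Forming AᵀA = [[151, 19]; [19, 6]] and Aᵀz = [512, 73]ᵀ gives AᵀA·[α, β]ᵀ = Aᵀz.
det = 151·6 − 19² = 545.
α = (512·6 − 19·73)/545 = 337/109; β = (151·73 − 19·512)/545 = 259/109.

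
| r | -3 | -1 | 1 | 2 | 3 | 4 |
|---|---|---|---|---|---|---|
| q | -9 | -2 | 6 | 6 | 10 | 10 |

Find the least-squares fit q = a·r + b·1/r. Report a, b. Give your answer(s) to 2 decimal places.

a = 2.72, b = 1.40

With design matrix A, AᵀA = [[40, 6]; [6, 365/144]] and Aᵀq = [117, 119/6]ᵀ.
det = 40·(365/144) − 6² = 1177/18.
a = (117·(365/144) − 6·(119/6))/(1177/18) = 25569/9416; b = (40·(119/6) − 6·117)/(1177/18) = 1644/1177.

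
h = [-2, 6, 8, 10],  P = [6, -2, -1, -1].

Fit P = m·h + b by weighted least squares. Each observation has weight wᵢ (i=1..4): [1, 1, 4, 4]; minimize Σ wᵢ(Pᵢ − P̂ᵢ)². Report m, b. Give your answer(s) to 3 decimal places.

m = -0.554, b = 3.811

With design matrix X, XᵀWX = [[696, 76]; [76, 10]] and XᵀWP = [-96, -4]ᵀ.
Eliminating b: 10·(row 1) − 76·(row 2) gives 1184·m = 10·(-96) − 76·(-4) = -656, so m = -41/74.
Then b = ((-4) − 76·(-41/74))/10 = 141/37.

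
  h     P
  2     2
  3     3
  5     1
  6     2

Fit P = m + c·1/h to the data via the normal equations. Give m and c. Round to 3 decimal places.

Entries of AᵀA: Σ1 = 4, Σ1/h = 6/5, Σ1/h·1/h = 193/450.
Right-hand side: ΣP = 8, Σ1/h·P = 38/15.
Normal equations: [[4, 6/5]; [6/5, 193/450]]·[m, c]ᵀ = [8, 38/15]ᵀ.
Δ = 4·(193/450) − (6/5)² = 62/225.
m = (8·(193/450) − (6/5)·(38/15))/(62/225) = 44/31; c = (4·(38/15) − (6/5)·8)/(62/225) = 60/31.

m = 1.419, c = 1.935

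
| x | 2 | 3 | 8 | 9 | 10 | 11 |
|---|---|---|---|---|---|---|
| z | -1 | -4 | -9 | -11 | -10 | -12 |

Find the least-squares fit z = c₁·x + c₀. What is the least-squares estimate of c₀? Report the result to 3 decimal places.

c₀ = 0.278

MᵀM·[c₁, c₀]ᵀ = Mᵀz reads: 379·c₁ + 43·c₀ = -417;  43·c₁ + 6·c₀ = -47.
Δ = 379·6 − 43² = 425.
c₁ = ((-417)·6 − 43·(-47))/425 = -481/425; c₀ = (379·(-47) − 43·(-417))/425 = 118/425.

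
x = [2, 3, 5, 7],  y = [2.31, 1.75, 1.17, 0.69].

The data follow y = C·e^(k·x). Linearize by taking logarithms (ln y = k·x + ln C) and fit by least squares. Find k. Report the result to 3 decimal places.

k = -0.236

Let Y = ln y. Fitting Y = k·x + ln C by least squares:
Sums: Σx = 17.0000, Σ(x)² = 87.0000, Σln y = 1.1828, Σx·ln y = 1.5409.
Normal system: [[87.0000, 17.0000]; [17.0000, 4]]·[k, ln C]ᵀ = [1.5409, 1.1828]ᵀ.
Δ = 87.0000·4 − (17.0000)² = 59.0000; k = (1.5409·4 − 17.0000·1.1828)/59.0000 = -0.23634, ln C = (87.0000·1.1828 − 17.0000·1.5409)/59.0000 = 1.30014.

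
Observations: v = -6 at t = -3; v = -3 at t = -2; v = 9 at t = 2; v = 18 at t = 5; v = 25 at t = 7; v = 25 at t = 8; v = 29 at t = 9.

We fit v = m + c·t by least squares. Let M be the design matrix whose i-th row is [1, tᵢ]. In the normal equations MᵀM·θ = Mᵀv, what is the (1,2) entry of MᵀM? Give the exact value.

26

Row 1 ↔ basis 1, column 2 ↔ basis t, so (MᵀM)_{1,2} = Σᵢ t = (1)·(-3) + (1)·(-2) + (1)·(2) + (1)·(5) + (1)·(7) + (1)·(8) + (1)·(9) = 26.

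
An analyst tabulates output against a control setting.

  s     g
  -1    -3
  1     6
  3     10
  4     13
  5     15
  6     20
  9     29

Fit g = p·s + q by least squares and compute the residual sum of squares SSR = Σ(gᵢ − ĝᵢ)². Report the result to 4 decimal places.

Sums needed: Σs·s = 169, Σs = 27, Σ1 = 7.
And Σs·g = 547, Σg = 90.
So MᵀM·[p, q]ᵀ = Mᵀg: [[169, 27]; [27, 7]]·[p, q]ᵀ = [547, 90]ᵀ.
Eliminating q: 7·(row 1) − 27·(row 2) gives 454·p = 7·547 − 27·90 = 1399, so p = 1399/454.
Then q = (90 − 27·(1399/454))/7 = 441/454.
Residuals: -202/227, 442/227, -49/227, -135/454, -313/227, 245/454, 67/227; SSR = 3177/454.

SSR = 6.9978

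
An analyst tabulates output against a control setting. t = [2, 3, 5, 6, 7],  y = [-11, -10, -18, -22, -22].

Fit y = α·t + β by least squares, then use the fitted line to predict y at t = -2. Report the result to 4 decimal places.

ŷ = 1.1279

Setting ∂/∂α … = 0 gives: 123·α + 23·β = -428;  23·α + 5·β = -83.
(Σt·t = 123, Σt = 23, Σ1 = 5, Σt·y = -428, Σy = -83.)
Eliminating β: 5·(row 1) − 23·(row 2) gives 86·α = 5·(-428) − 23·(-83) = -231, so α = -231/86.
Then β = ((-83) − 23·(-231/86))/5 = -365/86.
At t = -2: ŷ = (-231/86)·(-2) + (-365/86)·(1) = 97/86.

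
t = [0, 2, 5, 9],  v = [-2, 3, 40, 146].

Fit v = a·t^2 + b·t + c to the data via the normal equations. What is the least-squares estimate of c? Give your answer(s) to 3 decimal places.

c = -1.928

With design matrix M, MᵀM = [[7202, 862, 110]; [862, 110, 16]; [110, 16, 4]] and Mᵀv = [12838, 1520, 187]ᵀ.
Row-reducing yields a = 9403/4686, b = -7619/4686, c = -1506/781.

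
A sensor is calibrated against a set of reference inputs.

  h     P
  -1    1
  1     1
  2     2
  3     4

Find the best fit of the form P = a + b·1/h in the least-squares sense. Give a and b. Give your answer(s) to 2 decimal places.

Normal-equation sums: Σ1 = 4, Σ1/h = 5/6, Σ1/h·1/h = 85/36.
For MᵀP: ΣP = 8, Σ1/h·P = 7/3.
Normal equations: [[4, 5/6]; [5/6, 85/36]]·[a, b]ᵀ = [8, 7/3]ᵀ.
Eliminating b: (85/36)·(row 1) − (5/6)·(row 2) gives (35/4)·a = (85/36)·8 − (5/6)·(7/3) = 305/18, so a = 122/63.
Then b = ((7/3) − (5/6)·(122/63))/(85/36) = 32/105.

a = 1.94, b = 0.30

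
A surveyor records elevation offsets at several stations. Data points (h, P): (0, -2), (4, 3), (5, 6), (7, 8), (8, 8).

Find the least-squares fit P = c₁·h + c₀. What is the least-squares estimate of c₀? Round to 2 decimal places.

c₀ = -1.78

The normal equations are: 154·c₁ + 24·c₀ = 162;  24·c₁ + 5·c₀ = 23.
(Σh·h = 154, Σh = 24, Σ1 = 5, Σh·P = 162, ΣP = 23.)
Determinant 154·5 − 24² = 194.
c₁ = (162·5 − 24·23)/194 = 129/97; c₀ = (154·23 − 24·162)/194 = -173/97.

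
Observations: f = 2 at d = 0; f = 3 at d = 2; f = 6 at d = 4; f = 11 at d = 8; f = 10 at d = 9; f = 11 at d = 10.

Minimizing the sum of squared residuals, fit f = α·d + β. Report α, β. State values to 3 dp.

MᵀM·[α, β]ᵀ = Mᵀf reads: 265·α + 33·β = 318;  33·α + 6·β = 43.
Eliminating β: 6·(row 1) − 33·(row 2) gives 501·α = 6·318 − 33·43 = 489, so α = 163/167.
Then β = (43 − 33·(163/167))/6 = 901/501.

α = 0.976, β = 1.798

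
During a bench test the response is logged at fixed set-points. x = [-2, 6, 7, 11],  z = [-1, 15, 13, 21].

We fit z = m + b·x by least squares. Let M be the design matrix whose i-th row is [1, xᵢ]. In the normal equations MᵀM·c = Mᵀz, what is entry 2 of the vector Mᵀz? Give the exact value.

Entry 2 ↔ basis x, so (Mᵀz)_{2} = Σᵢ (x)·zᵢ = (-2)·(-1) + (6)·(15) + (7)·(13) + (11)·(21) = 414.

414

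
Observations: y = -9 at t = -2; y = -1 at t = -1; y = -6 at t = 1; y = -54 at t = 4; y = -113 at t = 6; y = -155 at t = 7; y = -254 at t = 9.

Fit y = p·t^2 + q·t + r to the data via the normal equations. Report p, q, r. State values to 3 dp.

p = -2.971, q = -1.362, r = -0.097

From the data, Σt^2·t^2 = 10532, Σt^2·t = 1344, Σt^2 = 188, Σt·t = 188, Σt = 24, Σ1 = 7.
For Mᵀy: Σt^2·y = -33144, Σt·y = -4252, Σy = -592.
MᵀM·[p, q, r]ᵀ = Mᵀy becomes [[10532, 1344, 188]; [1344, 188, 24]; [188, 24, 7]]·[p, q, r]ᵀ = [-33144, -4252, -592]ᵀ.
Inverting the 3×3 Gram matrix, [p, q, r]ᵀ = [-117542/39557, -53869/39557, -3856/39557]ᵀ.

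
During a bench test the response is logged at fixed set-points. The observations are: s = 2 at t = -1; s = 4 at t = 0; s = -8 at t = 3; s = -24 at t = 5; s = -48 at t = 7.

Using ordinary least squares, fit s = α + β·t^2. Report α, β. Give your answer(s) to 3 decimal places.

α = 2.812, β = -1.048

Entries of XᵀX: Σ1 = 5, Σt^2 = 84, Σt^2·t^2 = 3108.
And Σs = -74, Σt^2·s = -3022.
So XᵀX·[α, β]ᵀ = Xᵀs: [[5, 84]; [84, 3108]]·[α, β]ᵀ = [-74, -3022]ᵀ.
Δ = 5·3108 − 84² = 8484.
α = ((-74)·3108 − 84·(-3022))/8484 = 284/101; β = (5·(-3022) − 84·(-74))/8484 = -4447/4242.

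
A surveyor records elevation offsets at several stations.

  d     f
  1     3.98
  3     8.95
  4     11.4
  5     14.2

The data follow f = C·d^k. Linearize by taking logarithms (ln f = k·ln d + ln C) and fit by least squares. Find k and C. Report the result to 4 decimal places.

Let Y = ln f. Fitting Y = k·ln d + ln C by least squares:
Over the data: Σln d = 4.0943, Σ(ln d)² = 5.7191, Σln f = 8.6598, Σln d·ln f = 10.0517.
Normal system: [[5.7191, 4.0943]; [4.0943, 4]]·[k, ln C]ᵀ = [10.0517, 8.6598]ᵀ.
Slope k = (n·Σln d·ln f − Σln d·Σln f)/(n·Σ(ln d)² − (Σln d)²) = (4·10.0517 − 4.0943·8.6598)/6.1125 = 0.77720; ln C = (Σln f − k·Σln d)/n = 1.36942, so C = exp(1.36942) = 3.93305.

k = 0.7772, C = 3.9331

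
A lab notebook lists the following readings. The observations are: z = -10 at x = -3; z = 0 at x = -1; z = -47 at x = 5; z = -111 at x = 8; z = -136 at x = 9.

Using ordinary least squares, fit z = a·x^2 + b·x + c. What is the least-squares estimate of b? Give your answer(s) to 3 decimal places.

b = -1.697

Setting ∂/∂a … = 0 gives: 11364·a + 1338·b + 180·c = -19385;  1338·a + 180·b + 18·c = -2317;  180·a + 18·b + 5·c = -304.
Solving the 3×3 system (Gaussian elimination) gives a = -107341/72114, b = -122407/72114, c = -1895/1717.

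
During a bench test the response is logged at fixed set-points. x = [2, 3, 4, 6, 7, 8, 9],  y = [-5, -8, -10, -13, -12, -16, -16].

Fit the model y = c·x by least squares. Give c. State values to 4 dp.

c = -1.9614

Sums needed: Σx·x = 259.
For Mᵀy: Σx·y = -508.
Normal equations: [[259]]·[c]ᵀ = [-508]ᵀ.
Hence c = -508 / 259 ≈ -1.96139.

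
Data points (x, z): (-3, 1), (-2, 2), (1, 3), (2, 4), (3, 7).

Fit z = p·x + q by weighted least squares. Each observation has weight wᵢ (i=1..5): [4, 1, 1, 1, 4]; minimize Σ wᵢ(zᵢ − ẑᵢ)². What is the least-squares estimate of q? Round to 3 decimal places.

q = 3.643

Sums needed: Σwᵢ·x·x = 81, Σwᵢ·x = 1, Σwᵢ·1 = 11.
Moment sums: Σwᵢ·x·z = 79, Σwᵢ·z = 41.
AᵀWA·[p, q]ᵀ = AᵀWz becomes [[81, 1]; [1, 11]]·[p, q]ᵀ = [79, 41]ᵀ.
Δ = 81·11 − 1² = 890.
p = (79·11 − 1·41)/890 = 414/445; q = (81·41 − 1·79)/890 = 1621/445.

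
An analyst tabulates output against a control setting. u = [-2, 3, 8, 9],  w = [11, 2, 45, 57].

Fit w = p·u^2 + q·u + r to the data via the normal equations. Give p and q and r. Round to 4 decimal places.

p = 0.9953, q = -2.6875, r = 1.5281

Compute the Gram sums: Σu^2·u^2 = 10754, Σu^2·u = 1260, Σu^2 = 158, Σu·u = 158, Σu = 18, Σ1 = 4.
Moment sums: Σu^2·w = 7559, Σu·w = 857, Σw = 115.
MᵀM·[p, q, r]ᵀ = Mᵀw becomes [[10754, 1260, 158]; [1260, 158, 18]; [158, 18, 4]]·[p, q, r]ᵀ = [7559, 857, 115]ᵀ.
Row-reducing yields p = 9177/9220, q = -24779/9220, r = 14089/9220.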